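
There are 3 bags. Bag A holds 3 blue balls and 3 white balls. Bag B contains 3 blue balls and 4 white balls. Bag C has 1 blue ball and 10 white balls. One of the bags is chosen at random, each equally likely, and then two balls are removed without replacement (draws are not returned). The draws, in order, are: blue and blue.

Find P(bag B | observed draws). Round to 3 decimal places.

Under each hypothesis, the probability of the observed sequence is: P(data | bag A) = (3/6)(2/5) = 1/5; P(data | bag B) = (3/7)(2/6) = 1/7; P(data | bag C) = (1/11)(0/10) = 0.
Weighting by the prior gives 1/3 · 1/5 = 1/15, 1/3 · 1/7 = 1/21, 1/3 · 0 = 0; these sum to 4/35.
Hence P(bag B | data) = (1/21) / (4/35) = 5/12.

0.417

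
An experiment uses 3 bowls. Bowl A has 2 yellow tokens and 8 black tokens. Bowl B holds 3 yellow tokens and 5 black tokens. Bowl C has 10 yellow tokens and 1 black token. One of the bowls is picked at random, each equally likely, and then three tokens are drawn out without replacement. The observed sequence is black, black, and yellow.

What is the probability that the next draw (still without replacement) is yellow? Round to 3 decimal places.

Under each hypothesis, the probability of the observed sequence is: P(data | bowl A) = (8/10)(7/9)(2/8) = 0.15556; P(data | bowl B) = (5/8)(4/7)(3/6) = 0.17857; P(data | bowl C) = (1/11)(0/10) = 0.
Multiplying each by its prior: 1/3 · 0.15556 = 0.051852, 1/3 · 0.17857 = 0.059524, 1/3 · 0 = 0; with total 0.11138.
Normalising, the posterior is P(bowl A | data) = 0.46556, P(bowl B | data) = 0.53444, P(bowl C | data) = 0.
The predictive probability is P(yellow next | data) = (1/7)(0.46556) + (2/5)(0.53444) = 0.28029.

0.280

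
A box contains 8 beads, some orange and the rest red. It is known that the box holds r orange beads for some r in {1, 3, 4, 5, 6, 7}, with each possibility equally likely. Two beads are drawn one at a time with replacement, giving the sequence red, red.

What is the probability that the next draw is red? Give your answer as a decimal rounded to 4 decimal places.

0.6827

Under each hypothesis, the probability of the observed sequence is: P(data | r = 1) = (7/8)(7/8) = 49/64; P(data | r = 3) = (5/8)(5/8) = 25/64; P(data | r = 4) = (4/8)(4/8) = 1/4; P(data | r = 5) = (3/8)(3/8) = 9/64; P(data | r = 6) = (2/8)(2/8) = 1/16; P(data | r = 7) = (1/8)(1/8) = 1/64.
The prior-weighted likelihoods are 1/6 · 49/64 = 49/384, 1/6 · 25/64 = 25/384, 1/6 · 1/4 = 1/24, 1/6 · 9/64 = 3/128, 1/6 · 1/16 = 1/96, 1/6 · 1/64 = 1/384; with total 13/48.
Dividing through by the total gives posterior P(r = 1 | data) = 49/104, P(r = 3 | data) = 25/104, P(r = 4 | data) = 2/13, P(r = 5 | data) = 9/104, P(r = 6 | data) = 1/26, P(r = 7 | data) = 1/104.
Averaging over the posterior, P(red next | data) = (7/8)(49/104) + (5/8)(25/104) + (1/2)(2/13) + (3/8)(9/104) + (1/4)(1/26) + (1/8)(1/104) = 71/104.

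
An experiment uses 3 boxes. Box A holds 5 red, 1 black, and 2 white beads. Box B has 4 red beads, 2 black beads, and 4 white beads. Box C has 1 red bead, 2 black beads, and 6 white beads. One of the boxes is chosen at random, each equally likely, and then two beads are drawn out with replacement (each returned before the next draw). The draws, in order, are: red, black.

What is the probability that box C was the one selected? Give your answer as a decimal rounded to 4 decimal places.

0.1351

Compute the likelihood of the observed sequence for each case: P(data | box A) = (5/8)(1/8) = 0.078125; P(data | box B) = (4/10)(2/10) = 0.08; P(data | box C) = (1/9)(2/9) = 0.024691.
The prior-weighted likelihoods are 1/3 · 0.078125 = 0.026042, 1/3 · 0.08 = 0.026667, 1/3 · 0.024691 = 0.0082305; summing to 0.060939.
Therefore the posterior P(box C | data) = (0.0082305) / (0.060939) = 0.13506.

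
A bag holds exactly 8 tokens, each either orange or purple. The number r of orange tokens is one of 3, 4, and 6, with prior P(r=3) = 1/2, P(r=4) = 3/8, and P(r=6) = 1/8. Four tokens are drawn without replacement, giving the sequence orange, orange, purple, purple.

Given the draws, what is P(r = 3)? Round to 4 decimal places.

Compute the likelihood of the observed sequence for each case: P(data | r = 3) = (3/8)(2/7)(5/6)(4/5) = 0.071429; P(data | r = 4) = (4/8)(3/7)(4/6)(3/5) = 0.085714; P(data | r = 6) = (6/8)(5/7)(2/6)(1/5) = 0.035714.
Weighting by the prior gives 1/2 · 0.071429 = 0.035714, 3/8 · 0.085714 = 0.032143, 1/8 · 0.035714 = 0.0044643; these sum to 0.072321.
Therefore the posterior P(r = 3 | data) = (0.035714) / (0.072321) = 0.49383.

0.4938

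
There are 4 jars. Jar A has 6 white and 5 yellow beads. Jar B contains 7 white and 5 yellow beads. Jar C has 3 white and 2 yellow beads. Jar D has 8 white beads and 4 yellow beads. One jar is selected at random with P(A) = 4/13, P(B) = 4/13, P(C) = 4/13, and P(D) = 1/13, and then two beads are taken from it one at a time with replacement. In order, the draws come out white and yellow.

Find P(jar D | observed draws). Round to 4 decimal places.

For each hypothesis, P(data | H) works out to: P(data | jar A) = (6/11)(5/11) = 0.24793; P(data | jar B) = (7/12)(5/12) = 0.24306; P(data | jar C) = (3/5)(2/5) = 0.24; P(data | jar D) = (8/12)(4/12) = 0.22222.
Weighting by the prior gives 4/13 · 0.24793 = 0.076287, 4/13 · 0.24306 = 0.074786, 4/13 · 0.24 = 0.073846, 1/13 · 0.22222 = 0.017094; these sum to 0.24201.
Therefore the posterior P(jar D | data) = (0.017094) / (0.24201) = 0.070632.

0.0706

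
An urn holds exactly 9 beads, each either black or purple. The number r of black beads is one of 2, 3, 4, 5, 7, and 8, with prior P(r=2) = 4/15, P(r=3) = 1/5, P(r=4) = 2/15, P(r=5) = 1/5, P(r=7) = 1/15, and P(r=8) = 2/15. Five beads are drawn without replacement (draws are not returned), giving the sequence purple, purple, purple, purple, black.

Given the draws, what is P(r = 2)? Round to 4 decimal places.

Under each hypothesis, the probability of the observed sequence is: P(data | r = 2) = (7/9)(6/8)(5/7)(4/6)(2/5) = 1/9; P(data | r = 3) = (6/9)(5/8)(4/7)(3/6)(3/5) = 1/14; P(data | r = 4) = (5/9)(4/8)(3/7)(2/6)(4/5) = 2/63; P(data | r = 5) = (4/9)(3/8)(2/7)(1/6)(5/5) = 1/126; P(data | r = 7) = (2/9)(1/8)(0/7) = 0; P(data | r = 8) = (1/9)(0/8) = 0.
Weighting by the prior gives 4/15 · 1/9 = 4/135, 1/5 · 1/14 = 1/70, 2/15 · 2/63 = 4/945, 1/5 · 1/126 = 1/630, 1/15 · 0 = 0, 2/15 · 0 = 0; summing to 47/945.
Therefore the posterior P(r = 2 | data) = (4/135) / (47/945) = 28/47.

0.5957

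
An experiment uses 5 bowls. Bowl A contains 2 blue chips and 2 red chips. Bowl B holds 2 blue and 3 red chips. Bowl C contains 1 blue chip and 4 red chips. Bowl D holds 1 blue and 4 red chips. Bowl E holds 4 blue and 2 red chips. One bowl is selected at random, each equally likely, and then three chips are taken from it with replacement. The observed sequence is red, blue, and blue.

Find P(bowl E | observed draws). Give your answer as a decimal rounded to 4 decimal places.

Compute the likelihood of the observed sequence for each case: P(data | bowl A) = (2/4)(2/4)(2/4) = 0.125; P(data | bowl B) = (3/5)(2/5)(2/5) = 0.096; P(data | bowl C) = (4/5)(1/5)(1/5) = 0.032; P(data | bowl D) = (4/5)(1/5)(1/5) = 0.032; P(data | bowl E) = (2/6)(4/6)(4/6) = 0.14815.
Weighting by the prior gives 1/5 · 0.125 = 0.025, 1/5 · 0.096 = 0.0192, 1/5 · 0.032 = 0.0064, 1/5 · 0.032 = 0.0064, 1/5 · 0.14815 = 0.02963; summing to 0.08663.
Therefore the posterior P(bowl E | data) = (0.02963) / (0.08663) = 0.34203.

0.3420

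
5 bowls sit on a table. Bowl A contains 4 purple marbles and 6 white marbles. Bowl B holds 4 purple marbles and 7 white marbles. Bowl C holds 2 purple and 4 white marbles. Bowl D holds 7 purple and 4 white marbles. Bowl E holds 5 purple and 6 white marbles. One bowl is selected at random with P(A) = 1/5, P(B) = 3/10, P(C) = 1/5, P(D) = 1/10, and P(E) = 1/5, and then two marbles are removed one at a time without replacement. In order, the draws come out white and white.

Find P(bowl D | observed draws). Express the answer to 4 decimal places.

0.0334

The likelihood of the observed sequence under each hypothesis: P(data | bowl A) = (6/10)(5/9) = 1/3; P(data | bowl B) = (7/11)(6/10) = 21/55; P(data | bowl C) = (4/6)(3/5) = 2/5; P(data | bowl D) = (4/11)(3/10) = 6/55; P(data | bowl E) = (6/11)(5/10) = 3/11.
The prior-weighted likelihoods are 1/5 · 1/3 = 1/15, 3/10 · 21/55 = 63/550, 1/5 · 2/5 = 2/25, 1/10 · 6/55 = 3/275, 1/5 · 3/11 = 3/55; summing to 49/150.
So P(bowl D | data) = (3/275) / (49/150) = 18/539.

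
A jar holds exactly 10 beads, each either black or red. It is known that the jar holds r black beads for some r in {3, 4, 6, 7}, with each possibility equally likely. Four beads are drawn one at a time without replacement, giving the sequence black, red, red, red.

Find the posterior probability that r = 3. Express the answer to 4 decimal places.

For each hypothesis, P(data | H) works out to: P(data | r = 3) = (3/10)(7/9)(6/8)(5/7) = 1/8; P(data | r = 4) = (4/10)(6/9)(5/8)(4/7) = 2/21; P(data | r = 6) = (6/10)(4/9)(3/8)(2/7) = 1/35; P(data | r = 7) = (7/10)(3/9)(2/8)(1/7) = 1/120.
Weighting by the prior gives 1/4 · 1/8 = 1/32, 1/4 · 2/21 = 1/42, 1/4 · 1/35 = 1/140, 1/4 · 1/120 = 1/480; summing to 9/140.
By Bayes' rule, P(r = 3 | data) = (1/32) / (9/140) = 35/72.

0.4861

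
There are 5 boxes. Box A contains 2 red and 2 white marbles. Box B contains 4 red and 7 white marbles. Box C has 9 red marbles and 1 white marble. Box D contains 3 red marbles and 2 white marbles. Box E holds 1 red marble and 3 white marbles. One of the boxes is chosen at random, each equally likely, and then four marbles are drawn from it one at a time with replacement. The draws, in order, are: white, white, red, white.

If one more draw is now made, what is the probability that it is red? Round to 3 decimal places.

0.384

For each hypothesis, P(data | H) works out to: P(data | box A) = (2/4)(2/4)(2/4)(2/4) = 0.0625; P(data | box B) = (7/11)(7/11)(4/11)(7/11) = 0.093709; P(data | box C) = (1/10)(1/10)(9/10)(1/10) = 0.0009; P(data | box D) = (2/5)(2/5)(3/5)(2/5) = 0.0384; P(data | box E) = (3/4)(3/4)(1/4)(3/4) = 0.10547.
The prior-weighted likelihoods are 1/5 · 0.0625 = 0.0125, 1/5 · 0.093709 = 0.018742, 1/5 · 0.0009 = 0.00018, 1/5 · 0.0384 = 0.00768, 1/5 · 0.10547 = 0.021094; summing to 0.060196.
Dividing through by the total gives posterior P(box A | data) = 0.20766, P(box B | data) = 0.31135, P(box C | data) = 0.0029902, P(box D | data) = 0.12758, P(box E | data) = 0.35042.
The predictive probability is P(red next | data) = (1/2)(0.20766) + (4/11)(0.31135) + (9/10)(0.0029902) + (3/5)(0.12758) + (1/4)(0.35042) = 0.38389.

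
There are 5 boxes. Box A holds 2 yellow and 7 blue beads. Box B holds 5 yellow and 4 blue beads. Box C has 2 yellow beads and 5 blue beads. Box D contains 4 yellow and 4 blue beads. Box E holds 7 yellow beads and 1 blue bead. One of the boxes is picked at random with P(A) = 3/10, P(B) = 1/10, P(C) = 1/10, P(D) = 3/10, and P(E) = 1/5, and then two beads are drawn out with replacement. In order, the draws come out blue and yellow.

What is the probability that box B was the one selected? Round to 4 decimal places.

Under each hypothesis, the probability of the observed sequence is: P(data | box A) = (7/9)(2/9) = 0.17284; P(data | box B) = (4/9)(5/9) = 0.24691; P(data | box C) = (5/7)(2/7) = 0.20408; P(data | box D) = (4/8)(4/8) = 0.25; P(data | box E) = (1/8)(7/8) = 0.10938.
Multiplying each by its prior: 3/10 · 0.17284 = 0.051852, 1/10 · 0.24691 = 0.024691, 1/10 · 0.20408 = 0.020408, 3/10 · 0.25 = 0.075, 1/5 · 0.10938 = 0.021875; with total 0.19383.
By Bayes' rule, P(box B | data) = (0.024691) / (0.19383) = 0.12739.

0.1274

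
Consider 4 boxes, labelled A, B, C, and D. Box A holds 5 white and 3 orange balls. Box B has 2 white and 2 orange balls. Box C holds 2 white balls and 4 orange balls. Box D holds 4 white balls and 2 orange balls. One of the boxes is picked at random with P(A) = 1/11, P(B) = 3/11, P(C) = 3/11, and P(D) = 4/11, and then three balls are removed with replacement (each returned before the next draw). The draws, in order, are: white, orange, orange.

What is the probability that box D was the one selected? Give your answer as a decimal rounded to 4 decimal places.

0.2462

For each hypothesis, P(data | H) works out to: P(data | box A) = (5/8)(3/8)(3/8) = 0.087891; P(data | box B) = (2/4)(2/4)(2/4) = 0.125; P(data | box C) = (2/6)(4/6)(4/6) = 0.14815; P(data | box D) = (4/6)(2/6)(2/6) = 0.074074.
Weighting by the prior gives 1/11 · 0.087891 = 0.0079901, 3/11 · 0.125 = 0.034091, 3/11 · 0.14815 = 0.040404, 4/11 · 0.074074 = 0.026936; with total 0.10942.
So P(box D | data) = (0.026936) / (0.10942) = 0.24617.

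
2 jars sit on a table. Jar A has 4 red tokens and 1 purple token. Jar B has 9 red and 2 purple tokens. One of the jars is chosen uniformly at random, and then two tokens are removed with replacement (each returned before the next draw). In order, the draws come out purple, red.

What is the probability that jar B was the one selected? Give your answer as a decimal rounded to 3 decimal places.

For each hypothesis, P(data | H) works out to: P(data | jar A) = (1/5)(4/5) = 0.16; P(data | jar B) = (2/11)(9/11) = 0.14876.
Weighting by the prior gives 1/2 · 0.16 = 0.08, 1/2 · 0.14876 = 0.07438; summing to 0.15438.
Hence P(jar B | data) = (0.07438) / (0.15438) = 0.4818.

0.482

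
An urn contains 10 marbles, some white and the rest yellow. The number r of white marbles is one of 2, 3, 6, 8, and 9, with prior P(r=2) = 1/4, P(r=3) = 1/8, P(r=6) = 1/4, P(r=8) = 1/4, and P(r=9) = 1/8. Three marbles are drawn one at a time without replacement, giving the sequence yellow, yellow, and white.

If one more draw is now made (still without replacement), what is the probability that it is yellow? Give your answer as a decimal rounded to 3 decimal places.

Compute the likelihood of the observed sequence for each case: P(data | r = 2) = (8/10)(7/9)(2/8) = 0.15556; P(data | r = 3) = (7/10)(6/9)(3/8) = 0.175; P(data | r = 6) = (4/10)(3/9)(6/8) = 0.1; P(data | r = 8) = (2/10)(1/9)(8/8) = 0.022222; P(data | r = 9) = (1/10)(0/9) = 0.
Weighting by the prior gives 1/4 · 0.15556 = 0.038889, 1/8 · 0.175 = 0.021875, 1/4 · 0.1 = 0.025, 1/4 · 0.022222 = 0.0055556, 1/8 · 0 = 0; these sum to 0.091319.
Normalising, the posterior is P(r = 2 | data) = 0.42586, P(r = 3 | data) = 0.23954, P(r = 6 | data) = 0.27376, P(r = 8 | data) = 0.060837, P(r = 9 | data) = 0.
So P(yellow next | data) = Σ P(yellow next | H) P(H | data) = (6/7)(0.42586) + (5/7)(0.23954) + (2/7)(0.27376) + (0)(0.060837) = 0.61434.

0.614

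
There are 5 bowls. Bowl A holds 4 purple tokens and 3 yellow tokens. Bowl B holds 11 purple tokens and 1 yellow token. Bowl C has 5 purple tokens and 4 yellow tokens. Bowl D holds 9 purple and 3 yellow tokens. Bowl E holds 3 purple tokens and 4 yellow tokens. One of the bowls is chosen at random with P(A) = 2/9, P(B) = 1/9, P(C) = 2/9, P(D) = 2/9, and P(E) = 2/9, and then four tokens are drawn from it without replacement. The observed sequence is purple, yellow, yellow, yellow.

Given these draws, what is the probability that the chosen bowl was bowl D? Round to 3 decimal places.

0.029

For each hypothesis, P(data | H) works out to: P(data | bowl A) = (4/7)(3/6)(2/5)(1/4) = 0.028571; P(data | bowl B) = (11/12)(1/11)(0/10) = 0; P(data | bowl C) = (5/9)(4/8)(3/7)(2/6) = 0.039683; P(data | bowl D) = (9/12)(3/11)(2/10)(1/9) = 0.0045455; P(data | bowl E) = (3/7)(4/6)(3/5)(2/4) = 0.085714.
Multiplying each by its prior: 2/9 · 0.028571 = 0.0063492, 1/9 · 0 = 0, 2/9 · 0.039683 = 0.0088183, 2/9 · 0.0045455 = 0.0010101, 2/9 · 0.085714 = 0.019048; these sum to 0.035225.
By Bayes' rule, P(bowl D | data) = (0.0010101) / (0.035225) = 0.028675.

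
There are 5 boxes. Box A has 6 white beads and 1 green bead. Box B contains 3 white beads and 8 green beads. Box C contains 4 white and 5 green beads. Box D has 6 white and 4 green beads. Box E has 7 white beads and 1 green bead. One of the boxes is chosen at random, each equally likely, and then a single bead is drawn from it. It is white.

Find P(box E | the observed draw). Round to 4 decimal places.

0.2869

For each hypothesis, P(data | H) works out to: P(data | box A) = (6/7) = 0.85714; P(data | box B) = (3/11) = 0.27273; P(data | box C) = (4/9) = 0.44444; P(data | box D) = (6/10) = 0.6; P(data | box E) = (7/8) = 0.875.
The prior-weighted likelihoods are 1/5 · 0.85714 = 0.17143, 1/5 · 0.27273 = 0.054545, 1/5 · 0.44444 = 0.088889, 1/5 · 0.6 = 0.12, 1/5 · 0.875 = 0.175; summing to 0.60986.
Hence P(box E | data) = (0.175) / (0.60986) = 0.28695.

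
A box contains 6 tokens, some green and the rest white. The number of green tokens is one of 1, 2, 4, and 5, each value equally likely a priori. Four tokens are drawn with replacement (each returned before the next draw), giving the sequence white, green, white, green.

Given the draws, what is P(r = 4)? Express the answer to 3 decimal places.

0.360

Under each hypothesis, the probability of the observed sequence is: P(data | r = 1) = (5/6)(1/6)(5/6)(1/6) = 0.01929; P(data | r = 2) = (4/6)(2/6)(4/6)(2/6) = 0.049383; P(data | r = 4) = (2/6)(4/6)(2/6)(4/6) = 0.049383; P(data | r = 5) = (1/6)(5/6)(1/6)(5/6) = 0.01929.
Weighting by the prior gives 1/4 · 0.01929 = 0.0048225, 1/4 · 0.049383 = 0.012346, 1/4 · 0.049383 = 0.012346, 1/4 · 0.01929 = 0.0048225; with total 0.034336.
Therefore the posterior P(r = 4 | data) = (0.012346) / (0.034336) = 0.35955.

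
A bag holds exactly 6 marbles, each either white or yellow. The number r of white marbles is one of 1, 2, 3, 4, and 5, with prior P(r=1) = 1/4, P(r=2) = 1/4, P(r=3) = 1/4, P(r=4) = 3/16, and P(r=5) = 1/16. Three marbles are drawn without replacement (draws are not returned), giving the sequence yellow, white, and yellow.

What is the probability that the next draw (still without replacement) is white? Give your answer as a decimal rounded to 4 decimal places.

0.3824

For each hypothesis, P(data | H) works out to: P(data | r = 1) = (5/6)(1/5)(4/4) = 1/6; P(data | r = 2) = (4/6)(2/5)(3/4) = 1/5; P(data | r = 3) = (3/6)(3/5)(2/4) = 3/20; P(data | r = 4) = (2/6)(4/5)(1/4) = 1/15; P(data | r = 5) = (1/6)(5/5)(0/4) = 0.
The prior-weighted likelihoods are 1/4 · 1/6 = 1/24, 1/4 · 1/5 = 1/20, 1/4 · 3/20 = 3/80, 3/16 · 1/15 = 1/80, 1/16 · 0 = 0; these sum to 17/120.
Dividing through by the total gives posterior P(r = 1 | data) = 5/17, P(r = 2 | data) = 6/17, P(r = 3 | data) = 9/34, P(r = 4 | data) = 3/34, P(r = 5 | data) = 0.
The predictive probability is P(white next | data) = (0)(5/17) + (1/3)(6/17) + (2/3)(9/34) + (1)(3/34) = 13/34.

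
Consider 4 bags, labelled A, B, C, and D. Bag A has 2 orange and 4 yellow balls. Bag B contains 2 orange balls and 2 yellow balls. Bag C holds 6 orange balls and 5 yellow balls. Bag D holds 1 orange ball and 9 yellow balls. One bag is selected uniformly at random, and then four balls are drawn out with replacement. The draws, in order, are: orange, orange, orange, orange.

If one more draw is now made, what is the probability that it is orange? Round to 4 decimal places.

The likelihood of the observed sequence under each hypothesis: P(data | bag A) = (2/6)(2/6)(2/6)(2/6) = 0.012346; P(data | bag B) = (2/4)(2/4)(2/4)(2/4) = 0.0625; P(data | bag C) = (6/11)(6/11)(6/11)(6/11) = 0.088519; P(data | bag D) = (1/10)(1/10)(1/10)(1/10) = 0.0001.
Multiplying each by its prior: 1/4 · 0.012346 = 0.0030864, 1/4 · 0.0625 = 0.015625, 1/4 · 0.088519 = 0.02213, 1/4 · 0.0001 = 2.5e-05; with total 0.040866.
Dividing through by the total gives posterior P(bag A | data) = 0.075525, P(bag B | data) = 0.38235, P(bag C | data) = 0.54152, P(bag D | data) = 0.00061175.
The predictive probability is P(orange next | data) = (1/3)(0.075525) + (1/2)(0.38235) + (6/11)(0.54152) + (1/10)(0.00061175) = 0.51178.

0.5118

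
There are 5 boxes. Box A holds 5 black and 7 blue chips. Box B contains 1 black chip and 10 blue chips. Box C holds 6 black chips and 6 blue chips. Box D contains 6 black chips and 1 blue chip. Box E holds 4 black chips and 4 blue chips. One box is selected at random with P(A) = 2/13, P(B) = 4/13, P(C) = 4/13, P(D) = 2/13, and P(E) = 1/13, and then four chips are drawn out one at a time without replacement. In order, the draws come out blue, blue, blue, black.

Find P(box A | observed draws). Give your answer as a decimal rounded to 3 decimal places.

0.210

Under each hypothesis, the probability of the observed sequence is: P(data | box A) = (7/12)(6/11)(5/10)(5/9) = 0.088384; P(data | box B) = (10/11)(9/10)(8/9)(1/8) = 0.090909; P(data | box C) = (6/12)(5/11)(4/10)(6/9) = 0.060606; P(data | box D) = (1/7)(0/6) = 0; P(data | box E) = (4/8)(3/7)(2/6)(4/5) = 0.057143.
Weighting by the prior gives 2/13 · 0.088384 = 0.013598, 4/13 · 0.090909 = 0.027972, 4/13 · 0.060606 = 0.018648, 2/13 · 0 = 0, 1/13 · 0.057143 = 0.0043956; with total 0.064613.
So P(box A | data) = (0.013598) / (0.064613) = 0.21044.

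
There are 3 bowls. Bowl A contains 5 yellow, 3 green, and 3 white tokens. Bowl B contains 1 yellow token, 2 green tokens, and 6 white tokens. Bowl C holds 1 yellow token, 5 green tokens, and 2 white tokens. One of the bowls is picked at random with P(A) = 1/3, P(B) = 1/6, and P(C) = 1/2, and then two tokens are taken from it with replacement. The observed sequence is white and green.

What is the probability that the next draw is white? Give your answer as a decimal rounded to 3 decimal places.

Under each hypothesis, the probability of the observed sequence is: P(data | bowl A) = (3/11)(3/11) = 0.07438; P(data | bowl B) = (6/9)(2/9) = 0.14815; P(data | bowl C) = (2/8)(5/8) = 0.15625.
Weighting by the prior gives 1/3 · 0.07438 = 0.024793, 1/6 · 0.14815 = 0.024691, 1/2 · 0.15625 = 0.078125; with total 0.12761.
Normalising, the posterior is P(bowl A | data) = 0.19429, P(bowl B | data) = 0.19349, P(bowl C | data) = 0.61222.
So P(white next | data) = Σ P(white next | H) P(H | data) = (3/11)(0.19429) + (2/3)(0.19349) + (1/4)(0.61222) = 0.33504.

0.335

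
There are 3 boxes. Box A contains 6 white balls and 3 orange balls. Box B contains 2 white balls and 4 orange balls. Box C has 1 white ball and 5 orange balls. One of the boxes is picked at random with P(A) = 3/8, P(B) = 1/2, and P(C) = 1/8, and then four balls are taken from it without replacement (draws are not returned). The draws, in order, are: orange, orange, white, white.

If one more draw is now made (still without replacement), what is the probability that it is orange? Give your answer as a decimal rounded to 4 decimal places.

Compute the likelihood of the observed sequence for each case: P(data | box A) = (3/9)(2/8)(6/7)(5/6) = 0.059524; P(data | box B) = (4/6)(3/5)(2/4)(1/3) = 0.066667; P(data | box C) = (5/6)(4/5)(1/4)(0/3) = 0.
Multiplying each by its prior: 3/8 · 0.059524 = 0.022321, 1/2 · 0.066667 = 0.033333, 1/8 · 0 = 0; summing to 0.055655.
Dividing through by the total gives posterior P(box A | data) = 0.40107, P(box B | data) = 0.59893, P(box C | data) = 0.
So P(orange next | data) = Σ P(orange next | H) P(H | data) = (1/5)(0.40107) + (1)(0.59893) = 0.67914.

0.6791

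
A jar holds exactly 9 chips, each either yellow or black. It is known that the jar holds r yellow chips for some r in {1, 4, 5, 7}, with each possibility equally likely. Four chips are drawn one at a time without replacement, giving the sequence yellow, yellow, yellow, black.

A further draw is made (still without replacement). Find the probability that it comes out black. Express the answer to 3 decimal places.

For each hypothesis, P(data | H) works out to: P(data | r = 1) = (1/9)(0/8) = 0; P(data | r = 4) = (4/9)(3/8)(2/7)(5/6) = 0.039683; P(data | r = 5) = (5/9)(4/8)(3/7)(4/6) = 0.079365; P(data | r = 7) = (7/9)(6/8)(5/7)(2/6) = 0.13889.
Weighting by the prior gives 1/4 · 0 = 0, 1/4 · 0.039683 = 0.0099206, 1/4 · 0.079365 = 0.019841, 1/4 · 0.13889 = 0.034722; these sum to 0.064484.
Normalising, the posterior is P(r = 1 | data) = 0, P(r = 4 | data) = 0.15385, P(r = 5 | data) = 0.30769, P(r = 7 | data) = 0.53846.
Averaging over the posterior, P(black next | data) = (4/5)(0.15385) + (3/5)(0.30769) + (1/5)(0.53846) = 0.41538.

0.415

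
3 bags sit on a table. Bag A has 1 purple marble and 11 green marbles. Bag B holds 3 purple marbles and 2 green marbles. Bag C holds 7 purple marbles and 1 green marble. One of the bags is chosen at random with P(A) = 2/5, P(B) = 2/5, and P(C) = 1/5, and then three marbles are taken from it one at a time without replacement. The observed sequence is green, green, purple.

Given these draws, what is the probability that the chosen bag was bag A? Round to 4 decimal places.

0.4545

The likelihood of the observed sequence under each hypothesis: P(data | bag A) = (11/12)(10/11)(1/10) = 1/12; P(data | bag B) = (2/5)(1/4)(3/3) = 1/10; P(data | bag C) = (1/8)(0/7) = 0.
The prior-weighted likelihoods are 2/5 · 1/12 = 1/30, 2/5 · 1/10 = 1/25, 1/5 · 0 = 0; with total 11/150.
Hence P(bag A | data) = (1/30) / (11/150) = 5/11.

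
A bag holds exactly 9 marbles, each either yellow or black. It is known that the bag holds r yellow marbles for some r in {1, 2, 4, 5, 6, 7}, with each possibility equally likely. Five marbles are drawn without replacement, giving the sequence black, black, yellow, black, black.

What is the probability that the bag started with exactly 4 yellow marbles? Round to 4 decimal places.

0.1212

Under each hypothesis, the probability of the observed sequence is: P(data | r = 1) = (8/9)(7/8)(1/7)(6/6)(5/5) = 1/9; P(data | r = 2) = (7/9)(6/8)(2/7)(5/6)(4/5) = 1/9; P(data | r = 4) = (5/9)(4/8)(4/7)(3/6)(2/5) = 2/63; P(data | r = 5) = (4/9)(3/8)(5/7)(2/6)(1/5) = 1/126; P(data | r = 6) = (3/9)(2/8)(6/7)(1/6)(0/5) = 0; P(data | r = 7) = (2/9)(1/8)(7/7)(0/6) = 0.
Weighting by the prior gives 1/6 · 1/9 = 1/54, 1/6 · 1/9 = 1/54, 1/6 · 2/63 = 1/189, 1/6 · 1/126 = 1/756, 1/6 · 0 = 0, 1/6 · 0 = 0; summing to 11/252.
By Bayes' rule, P(r = 4 | data) = (1/189) / (11/252) = 4/33.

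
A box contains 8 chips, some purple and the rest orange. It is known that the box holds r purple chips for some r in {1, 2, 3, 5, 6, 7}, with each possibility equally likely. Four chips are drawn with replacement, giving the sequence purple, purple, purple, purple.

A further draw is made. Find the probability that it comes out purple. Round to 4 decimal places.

For each hypothesis, P(data | H) works out to: P(data | r = 1) = (1/8)(1/8)(1/8)(1/8) = 0.00024414; P(data | r = 2) = (2/8)(2/8)(2/8)(2/8) = 0.0039062; P(data | r = 3) = (3/8)(3/8)(3/8)(3/8) = 0.019775; P(data | r = 5) = (5/8)(5/8)(5/8)(5/8) = 0.15259; P(data | r = 6) = (6/8)(6/8)(6/8)(6/8) = 0.31641; P(data | r = 7) = (7/8)(7/8)(7/8)(7/8) = 0.58618.
The prior-weighted likelihoods are 1/6 · 0.00024414 = 4.069e-05, 1/6 · 0.0039062 = 0.00065104, 1/6 · 0.019775 = 0.0032959, 1/6 · 0.15259 = 0.025431, 1/6 · 0.31641 = 0.052734, 1/6 · 0.58618 = 0.097697; these sum to 0.17985.
Normalising, the posterior is P(r = 1 | data) = 0.00022624, P(r = 2 | data) = 0.0036199, P(r = 3 | data) = 0.018326, P(r = 5 | data) = 0.1414, P(r = 6 | data) = 0.29321, P(r = 7 | data) = 0.54321.
So P(purple next | data) = Σ P(purple next | H) P(H | data) = (1/8)(0.00022624) + (1/4)(0.0036199) + (3/8)(0.018326) + (5/8)(0.1414) + (3/4)(0.29321) + (7/8)(0.54321) = 0.7914.

0.7914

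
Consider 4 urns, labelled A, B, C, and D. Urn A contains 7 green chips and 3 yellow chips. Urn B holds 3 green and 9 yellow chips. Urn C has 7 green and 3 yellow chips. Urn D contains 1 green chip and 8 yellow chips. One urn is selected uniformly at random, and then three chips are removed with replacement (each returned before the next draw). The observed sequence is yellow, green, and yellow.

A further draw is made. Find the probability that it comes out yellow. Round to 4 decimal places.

The likelihood of the observed sequence under each hypothesis: P(data | urn A) = (3/10)(7/10)(3/10) = 0.063; P(data | urn B) = (9/12)(3/12)(9/12) = 0.14062; P(data | urn C) = (3/10)(7/10)(3/10) = 0.063; P(data | urn D) = (8/9)(1/9)(8/9) = 0.087791.
Weighting by the prior gives 1/4 · 0.063 = 0.01575, 1/4 · 0.14062 = 0.035156, 1/4 · 0.063 = 0.01575, 1/4 · 0.087791 = 0.021948; summing to 0.088604.
Normalising, the posterior is P(urn A | data) = 0.17776, P(urn B | data) = 0.39678, P(urn C | data) = 0.17776, P(urn D | data) = 0.24771.
So P(yellow next | data) = Σ P(yellow next | H) P(H | data) = (3/10)(0.17776) + (3/4)(0.39678) + (3/10)(0.17776) + (8/9)(0.24771) = 0.62442.

0.6244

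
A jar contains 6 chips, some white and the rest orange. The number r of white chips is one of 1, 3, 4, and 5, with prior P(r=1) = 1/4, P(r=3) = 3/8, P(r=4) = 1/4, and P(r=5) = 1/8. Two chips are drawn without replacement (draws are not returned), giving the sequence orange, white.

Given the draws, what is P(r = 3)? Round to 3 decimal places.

For each hypothesis, P(data | H) works out to: P(data | r = 1) = (5/6)(1/5) = 1/6; P(data | r = 3) = (3/6)(3/5) = 3/10; P(data | r = 4) = (2/6)(4/5) = 4/15; P(data | r = 5) = (1/6)(5/5) = 1/6.
Multiplying each by its prior: 1/4 · 1/6 = 1/24, 3/8 · 3/10 = 9/80, 1/4 · 4/15 = 1/15, 1/8 · 1/6 = 1/48; summing to 29/120.
By Bayes' rule, P(r = 3 | data) = (9/80) / (29/120) = 27/58.

0.466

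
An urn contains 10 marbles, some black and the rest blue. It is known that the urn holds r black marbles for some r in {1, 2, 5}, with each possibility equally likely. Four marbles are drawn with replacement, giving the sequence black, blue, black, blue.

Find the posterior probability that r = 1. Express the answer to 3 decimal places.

0.084

Compute the likelihood of the observed sequence for each case: P(data | r = 1) = (1/10)(9/10)(1/10)(9/10) = 0.0081; P(data | r = 2) = (2/10)(8/10)(2/10)(8/10) = 0.0256; P(data | r = 5) = (5/10)(5/10)(5/10)(5/10) = 0.0625.
Weighting by the prior gives 1/3 · 0.0081 = 0.0027, 1/3 · 0.0256 = 0.0085333, 1/3 · 0.0625 = 0.020833; summing to 0.032067.
So P(r = 1 | data) = (0.0027) / (0.032067) = 0.0842.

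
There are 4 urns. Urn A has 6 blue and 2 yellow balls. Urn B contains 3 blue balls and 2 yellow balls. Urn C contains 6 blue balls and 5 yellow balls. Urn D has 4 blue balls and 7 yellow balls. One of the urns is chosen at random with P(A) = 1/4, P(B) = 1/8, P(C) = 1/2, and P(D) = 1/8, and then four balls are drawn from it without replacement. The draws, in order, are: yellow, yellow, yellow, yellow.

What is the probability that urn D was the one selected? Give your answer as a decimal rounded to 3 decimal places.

Under each hypothesis, the probability of the observed sequence is: P(data | urn A) = (2/8)(1/7)(0/6) = 0; P(data | urn B) = (2/5)(1/4)(0/3) = 0; P(data | urn C) = (5/11)(4/10)(3/9)(2/8) = 1/66; P(data | urn D) = (7/11)(6/10)(5/9)(4/8) = 7/66.
The prior-weighted likelihoods are 1/4 · 0 = 0, 1/8 · 0 = 0, 1/2 · 1/66 = 1/132, 1/8 · 7/66 = 7/528; these sum to 1/48.
By Bayes' rule, P(urn D | data) = (7/528) / (1/48) = 7/11.

0.636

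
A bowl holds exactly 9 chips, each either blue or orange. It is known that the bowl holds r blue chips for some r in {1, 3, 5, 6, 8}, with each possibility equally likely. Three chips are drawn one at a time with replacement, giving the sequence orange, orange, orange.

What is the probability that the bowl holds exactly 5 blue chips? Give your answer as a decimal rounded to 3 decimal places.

Under each hypothesis, the probability of the observed sequence is: P(data | r = 1) = (8/9)(8/9)(8/9) = 0.70233; P(data | r = 3) = (6/9)(6/9)(6/9) = 0.2963; P(data | r = 5) = (4/9)(4/9)(4/9) = 0.087791; P(data | r = 6) = (3/9)(3/9)(3/9) = 0.037037; P(data | r = 8) = (1/9)(1/9)(1/9) = 0.0013717.
The prior-weighted likelihoods are 1/5 · 0.70233 = 0.14047, 1/5 · 0.2963 = 0.059259, 1/5 · 0.087791 = 0.017558, 1/5 · 0.037037 = 0.0074074, 1/5 · 0.0013717 = 0.00027435; with total 0.22497.
Therefore the posterior P(r = 5 | data) = (0.017558) / (0.22497) = 0.078049.

0.078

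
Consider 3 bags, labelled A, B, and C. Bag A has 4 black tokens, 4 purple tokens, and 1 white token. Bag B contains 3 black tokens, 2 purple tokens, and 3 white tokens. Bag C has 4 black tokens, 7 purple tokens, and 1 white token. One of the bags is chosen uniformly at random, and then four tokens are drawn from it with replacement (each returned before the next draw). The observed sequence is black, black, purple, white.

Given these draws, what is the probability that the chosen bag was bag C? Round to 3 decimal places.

0.191

The likelihood of the observed sequence under each hypothesis: P(data | bag A) = (4/9)(4/9)(4/9)(1/9) = 0.0097546; P(data | bag B) = (3/8)(3/8)(2/8)(3/8) = 0.013184; P(data | bag C) = (4/12)(4/12)(7/12)(1/12) = 0.0054012.
Multiplying each by its prior: 1/3 · 0.0097546 = 0.0032515, 1/3 · 0.013184 = 0.0043945, 1/3 · 0.0054012 = 0.0018004; these sum to 0.0094465.
By Bayes' rule, P(bag C | data) = (0.0018004) / (0.0094465) = 0.19059.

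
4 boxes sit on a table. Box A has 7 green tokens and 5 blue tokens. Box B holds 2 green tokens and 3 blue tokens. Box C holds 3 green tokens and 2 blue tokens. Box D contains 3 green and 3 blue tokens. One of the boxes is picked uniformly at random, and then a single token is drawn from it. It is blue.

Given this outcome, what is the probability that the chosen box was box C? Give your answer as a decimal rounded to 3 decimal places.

Under each hypothesis, the probability of this draw is: P(data | box A) = (5/12) = 5/12; P(data | box B) = (3/5) = 3/5; P(data | box C) = (2/5) = 2/5; P(data | box D) = (3/6) = 1/2.
Multiplying each by its prior: 1/4 · 5/12 = 5/48, 1/4 · 3/5 = 3/20, 1/4 · 2/5 = 1/10, 1/4 · 1/2 = 1/8; summing to 23/48.
Hence P(box C | data) = (1/10) / (23/48) = 24/115.

0.209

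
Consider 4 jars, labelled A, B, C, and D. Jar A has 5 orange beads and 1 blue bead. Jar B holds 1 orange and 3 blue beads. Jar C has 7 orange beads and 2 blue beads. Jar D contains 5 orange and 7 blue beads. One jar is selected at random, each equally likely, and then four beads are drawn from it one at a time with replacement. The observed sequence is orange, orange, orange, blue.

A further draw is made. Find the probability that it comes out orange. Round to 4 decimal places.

Under each hypothesis, the probability of the observed sequence is: P(data | jar A) = (5/6)(5/6)(5/6)(1/6) = 0.096451; P(data | jar B) = (1/4)(1/4)(1/4)(3/4) = 0.011719; P(data | jar C) = (7/9)(7/9)(7/9)(2/9) = 0.10456; P(data | jar D) = (5/12)(5/12)(5/12)(7/12) = 0.042197.
The prior-weighted likelihoods are 1/4 · 0.096451 = 0.024113, 1/4 · 0.011719 = 0.0029297, 1/4 · 0.10456 = 0.026139, 1/4 · 0.042197 = 0.010549; summing to 0.063731.
Normalising, the posterior is P(jar A | data) = 0.37835, P(jar B | data) = 0.04597, P(jar C | data) = 0.41015, P(jar D | data) = 0.16553.
Averaging over the posterior, P(orange next | data) = (5/6)(0.37835) + (1/4)(0.04597) + (7/9)(0.41015) + (5/12)(0.16553) = 0.71476.

0.7148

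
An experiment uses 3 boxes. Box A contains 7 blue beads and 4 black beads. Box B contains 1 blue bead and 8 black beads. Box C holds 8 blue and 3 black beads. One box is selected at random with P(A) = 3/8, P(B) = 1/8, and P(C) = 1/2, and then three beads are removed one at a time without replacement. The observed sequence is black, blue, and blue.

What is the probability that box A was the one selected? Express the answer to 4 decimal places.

0.4286

For each hypothesis, P(data | H) works out to: P(data | box A) = (4/11)(7/10)(6/9) = 28/165; P(data | box B) = (8/9)(1/8)(0/7) = 0; P(data | box C) = (3/11)(8/10)(7/9) = 28/165.
The prior-weighted likelihoods are 3/8 · 28/165 = 7/110, 1/8 · 0 = 0, 1/2 · 28/165 = 14/165; with total 49/330.
So P(box A | data) = (7/110) / (49/330) = 3/7.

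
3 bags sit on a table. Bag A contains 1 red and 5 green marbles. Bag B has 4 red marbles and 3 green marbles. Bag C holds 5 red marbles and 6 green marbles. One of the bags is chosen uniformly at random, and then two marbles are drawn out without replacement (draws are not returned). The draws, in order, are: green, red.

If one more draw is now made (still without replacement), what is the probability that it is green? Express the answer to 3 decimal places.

0.596

The likelihood of the observed sequence under each hypothesis: P(data | bag A) = (5/6)(1/5) = 0.16667; P(data | bag B) = (3/7)(4/6) = 0.28571; P(data | bag C) = (6/11)(5/10) = 0.27273.
Multiplying each by its prior: 1/3 · 0.16667 = 0.055556, 1/3 · 0.28571 = 0.095238, 1/3 · 0.27273 = 0.090909; these sum to 0.2417.
The posterior is then P(bag A | data) = 0.22985, P(bag B | data) = 0.39403, P(bag C | data) = 0.37612.
So P(green next | data) = Σ P(green next | H) P(H | data) = (1)(0.22985) + (2/5)(0.39403) + (5/9)(0.37612) = 0.59642.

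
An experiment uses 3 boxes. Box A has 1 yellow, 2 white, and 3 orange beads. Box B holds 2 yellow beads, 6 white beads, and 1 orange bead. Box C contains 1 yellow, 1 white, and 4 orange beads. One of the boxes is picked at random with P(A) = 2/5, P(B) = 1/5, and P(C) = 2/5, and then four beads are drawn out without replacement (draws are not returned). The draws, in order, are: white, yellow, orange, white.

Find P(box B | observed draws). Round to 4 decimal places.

0.3731

The likelihood of the observed sequence under each hypothesis: P(data | box A) = (2/6)(1/5)(3/4)(1/3) = 0.016667; P(data | box B) = (6/9)(2/8)(1/7)(5/6) = 0.019841; P(data | box C) = (1/6)(1/5)(4/4)(0/3) = 0.
Multiplying each by its prior: 2/5 · 0.016667 = 0.0066667, 1/5 · 0.019841 = 0.0039683, 2/5 · 0 = 0; with total 0.010635.
Hence P(box B | data) = (0.0039683) / (0.010635) = 0.37313.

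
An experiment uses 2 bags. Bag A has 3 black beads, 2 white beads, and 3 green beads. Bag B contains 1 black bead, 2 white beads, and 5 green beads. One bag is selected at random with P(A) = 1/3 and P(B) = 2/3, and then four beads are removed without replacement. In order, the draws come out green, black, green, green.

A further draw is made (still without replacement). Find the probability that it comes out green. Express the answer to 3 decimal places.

Under each hypothesis, the probability of the observed sequence is: P(data | bag A) = (3/8)(3/7)(2/6)(1/5) = 3/280; P(data | bag B) = (5/8)(1/7)(4/6)(3/5) = 1/28.
Weighting by the prior gives 1/3 · 3/280 = 1/280, 2/3 · 1/28 = 1/42; these sum to 23/840.
Normalising, the posterior is P(bag A | data) = 3/23, P(bag B | data) = 20/23.
Averaging over the posterior, P(green next | data) = (0)(3/23) + (1/2)(20/23) = 10/23.

0.435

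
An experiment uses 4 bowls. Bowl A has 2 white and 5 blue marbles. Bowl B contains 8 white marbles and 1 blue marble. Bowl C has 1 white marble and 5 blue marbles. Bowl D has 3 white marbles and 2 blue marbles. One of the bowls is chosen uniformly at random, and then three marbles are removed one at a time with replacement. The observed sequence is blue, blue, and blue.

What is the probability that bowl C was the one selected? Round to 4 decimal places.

Compute the likelihood of the observed sequence for each case: P(data | bowl A) = (5/7)(5/7)(5/7) = 0.36443; P(data | bowl B) = (1/9)(1/9)(1/9) = 0.0013717; P(data | bowl C) = (5/6)(5/6)(5/6) = 0.5787; P(data | bowl D) = (2/5)(2/5)(2/5) = 0.064.
Weighting by the prior gives 1/4 · 0.36443 = 0.091108, 1/4 · 0.0013717 = 0.00034294, 1/4 · 0.5787 = 0.14468, 1/4 · 0.064 = 0.016; these sum to 0.25213.
Hence P(bowl C | data) = (0.14468) / (0.25213) = 0.57382.

0.5738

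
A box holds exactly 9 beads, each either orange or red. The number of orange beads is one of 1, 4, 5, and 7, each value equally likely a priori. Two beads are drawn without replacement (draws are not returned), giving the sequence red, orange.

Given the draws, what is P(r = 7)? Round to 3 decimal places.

0.226

Compute the likelihood of the observed sequence for each case: P(data | r = 1) = (8/9)(1/8) = 1/9; P(data | r = 4) = (5/9)(4/8) = 5/18; P(data | r = 5) = (4/9)(5/8) = 5/18; P(data | r = 7) = (2/9)(7/8) = 7/36.
The prior-weighted likelihoods are 1/4 · 1/9 = 1/36, 1/4 · 5/18 = 5/72, 1/4 · 5/18 = 5/72, 1/4 · 7/36 = 7/144; with total 31/144.
Hence P(r = 7 | data) = (7/144) / (31/144) = 7/31.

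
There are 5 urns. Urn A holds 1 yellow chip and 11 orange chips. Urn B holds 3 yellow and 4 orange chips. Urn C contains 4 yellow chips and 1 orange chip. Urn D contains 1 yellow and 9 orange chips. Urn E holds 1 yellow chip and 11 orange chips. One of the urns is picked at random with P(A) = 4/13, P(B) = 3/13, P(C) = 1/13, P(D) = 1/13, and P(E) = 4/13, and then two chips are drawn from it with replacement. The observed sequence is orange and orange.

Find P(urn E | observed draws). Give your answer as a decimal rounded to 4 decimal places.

0.3930

Under each hypothesis, the probability of the observed sequence is: P(data | urn A) = (11/12)(11/12) = 0.84028; P(data | urn B) = (4/7)(4/7) = 0.32653; P(data | urn C) = (1/5)(1/5) = 0.04; P(data | urn D) = (9/10)(9/10) = 0.81; P(data | urn E) = (11/12)(11/12) = 0.84028.
Multiplying each by its prior: 4/13 · 0.84028 = 0.25855, 3/13 · 0.32653 = 0.075353, 1/13 · 0.04 = 0.0030769, 1/13 · 0.81 = 0.062308, 4/13 · 0.84028 = 0.25855; with total 0.65783.
So P(urn E | data) = (0.25855) / (0.65783) = 0.39303.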